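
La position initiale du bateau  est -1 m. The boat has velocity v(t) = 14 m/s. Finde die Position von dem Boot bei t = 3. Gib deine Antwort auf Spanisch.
Para resolver esto, necesitamos tomar 1 antiderivada de nuestra ecuación de la velocidad v(t) = 14. Tomando ∫v(t)dt y aplicando x(0) = -1, encontramos x(t) = 14·t - 1. Tenemos la posición x(t) = 14·t - 1. Sustituyendo t = 3: x(3) = 41.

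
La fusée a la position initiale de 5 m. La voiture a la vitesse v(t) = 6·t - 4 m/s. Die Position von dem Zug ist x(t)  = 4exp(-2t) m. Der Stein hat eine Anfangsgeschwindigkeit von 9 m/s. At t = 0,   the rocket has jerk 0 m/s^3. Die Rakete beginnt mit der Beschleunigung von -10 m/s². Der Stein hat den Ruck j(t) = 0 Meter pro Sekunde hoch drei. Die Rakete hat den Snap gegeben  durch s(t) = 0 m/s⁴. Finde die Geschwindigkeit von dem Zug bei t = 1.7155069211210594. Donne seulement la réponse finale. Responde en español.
La respuesta es -0.258832977308127.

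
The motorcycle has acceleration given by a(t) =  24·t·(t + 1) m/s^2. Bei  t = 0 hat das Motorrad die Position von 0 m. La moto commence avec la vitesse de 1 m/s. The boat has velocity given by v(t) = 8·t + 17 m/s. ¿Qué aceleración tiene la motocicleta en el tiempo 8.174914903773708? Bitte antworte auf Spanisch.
Tenemos la aceleración a(t) = 24·t·(t + 1). Sustituyendo t = 8.174914903773708: a(8.174914903773708) = 1800.09956610516.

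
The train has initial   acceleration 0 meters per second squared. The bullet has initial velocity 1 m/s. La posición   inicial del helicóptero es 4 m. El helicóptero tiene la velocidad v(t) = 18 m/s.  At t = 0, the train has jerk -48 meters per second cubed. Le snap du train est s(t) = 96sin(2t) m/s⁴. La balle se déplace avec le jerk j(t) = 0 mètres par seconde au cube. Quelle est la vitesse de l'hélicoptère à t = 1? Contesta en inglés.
We have velocity v(t) = 18. Substituting t = 1: v(1) = 18.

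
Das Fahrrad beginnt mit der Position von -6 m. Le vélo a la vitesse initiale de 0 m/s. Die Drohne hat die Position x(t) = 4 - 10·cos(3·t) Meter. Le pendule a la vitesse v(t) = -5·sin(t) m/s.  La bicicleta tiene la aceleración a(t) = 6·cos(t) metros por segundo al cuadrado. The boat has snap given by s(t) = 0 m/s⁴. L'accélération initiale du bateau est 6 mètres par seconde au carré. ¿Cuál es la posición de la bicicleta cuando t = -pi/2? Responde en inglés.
We must find the antiderivative of our acceleration equation a(t) = 6·cos(t) 2 times. Finding the integral of a(t) and using v(0) = 0: v(t) = 6·sin(t). The antiderivative of velocity, with x(0) = -6, gives position: x(t) = -6·cos(t). Using x(t) = -6·cos(t) and substituting t = -pi/2, we find x = 0.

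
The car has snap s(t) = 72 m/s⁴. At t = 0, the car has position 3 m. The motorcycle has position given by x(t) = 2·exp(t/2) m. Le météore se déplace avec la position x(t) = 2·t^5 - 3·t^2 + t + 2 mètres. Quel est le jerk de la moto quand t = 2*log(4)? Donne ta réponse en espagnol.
Debemos derivar nuestra ecuación de la posición x(t) = 2·exp(t/2) 3 veces. Tomando d/dt de x(t), encontramos v(t) = exp(t/2). Tomando d/dt de v(t), encontramos a(t) = exp(t/2)/2. Tomando d/dt de a(t), encontramos j(t) = exp(t/2)/4. Usando j(t) = exp(t/2)/4 y sustituyendo t = 2*log(4), encontramos j = 1.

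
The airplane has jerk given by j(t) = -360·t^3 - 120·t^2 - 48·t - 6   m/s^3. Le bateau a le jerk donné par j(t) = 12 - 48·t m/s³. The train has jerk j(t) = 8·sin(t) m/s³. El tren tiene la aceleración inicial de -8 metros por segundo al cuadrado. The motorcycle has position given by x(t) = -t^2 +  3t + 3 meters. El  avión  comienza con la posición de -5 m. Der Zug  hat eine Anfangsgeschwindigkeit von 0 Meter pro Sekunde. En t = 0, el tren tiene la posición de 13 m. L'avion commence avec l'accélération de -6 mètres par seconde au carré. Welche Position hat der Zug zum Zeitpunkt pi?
Wir müssen unsere Gleichung für den Ruck j(t) = 8·sin(t) 3-mal integrieren. Das Integral von dem Ruck ist die Beschleunigung. Mit a(0) = -8 erhalten wir a(t) = -8·cos(t). Das Integral von der Beschleunigung ist die Geschwindigkeit. Mit v(0) = 0 erhalten wir v(t) = -8·sin(t). Mit ∫v(t)dt und Anwendung von x(0) = 13, finden wir x(t) = 8·cos(t) + 5. Mit x(t) = 8·cos(t) + 5 und Einsetzen von t = pi, finden wir x = -3.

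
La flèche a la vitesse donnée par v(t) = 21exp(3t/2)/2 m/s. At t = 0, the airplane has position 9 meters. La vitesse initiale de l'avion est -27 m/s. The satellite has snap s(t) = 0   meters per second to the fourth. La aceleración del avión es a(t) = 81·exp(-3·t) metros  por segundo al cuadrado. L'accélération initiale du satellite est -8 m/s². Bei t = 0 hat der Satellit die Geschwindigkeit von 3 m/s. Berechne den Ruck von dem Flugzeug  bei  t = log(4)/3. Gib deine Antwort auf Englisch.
We must differentiate our acceleration equation a(t) = 81·exp(-3·t) 1 time. The derivative of acceleration gives jerk: j(t) = -243·exp(-3·t). We have jerk j(t) = -243·exp(-3·t). Substituting t = log(4)/3: j(log(4)/3) = -243/4.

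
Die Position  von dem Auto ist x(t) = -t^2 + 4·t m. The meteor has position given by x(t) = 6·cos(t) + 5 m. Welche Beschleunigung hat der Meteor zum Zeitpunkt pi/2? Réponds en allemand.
Wir müssen unsere Gleichung für die Position x(t) = 6·cos(t) + 5 2-mal ableiten. Durch Ableiten von der Position erhalten wir die Geschwindigkeit: v(t) = -6·sin(t). Durch Ableiten von der Geschwindigkeit erhalten wir die Beschleunigung: a(t) = -6·cos(t). Aus der Gleichung für die Beschleunigung a(t) = -6·cos(t), setzen wir t = pi/2 ein und erhalten a = 0.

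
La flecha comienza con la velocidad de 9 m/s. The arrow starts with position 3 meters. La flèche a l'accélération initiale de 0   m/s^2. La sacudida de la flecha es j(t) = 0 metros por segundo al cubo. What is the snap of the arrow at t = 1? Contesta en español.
Para resolver esto, necesitamos tomar 1 derivada de nuestra ecuación de la sacudida j(t) = 0. Derivando la sacudida, obtenemos el snap: s(t) = 0. De la ecuación del snap s(t) = 0, sustituimos t = 1 para obtener s = 0.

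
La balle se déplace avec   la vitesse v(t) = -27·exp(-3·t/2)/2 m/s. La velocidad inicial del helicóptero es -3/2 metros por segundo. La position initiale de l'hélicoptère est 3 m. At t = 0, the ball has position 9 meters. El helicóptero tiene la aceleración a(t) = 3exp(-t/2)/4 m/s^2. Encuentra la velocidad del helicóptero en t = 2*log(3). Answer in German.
Ausgehend von der Beschleunigung a(t) = 3·exp(-t/2)/4, nehmen wir 1 Stammfunktion. Das Integral von der Beschleunigung ist die Geschwindigkeit. Mit v(0) = -3/2 erhalten wir v(t) = -3·exp(-t/2)/2. Aus der Gleichung für die Geschwindigkeit v(t) = -3·exp(-t/2)/2, setzen wir t = 2*log(3) ein und erhalten v = -1/2.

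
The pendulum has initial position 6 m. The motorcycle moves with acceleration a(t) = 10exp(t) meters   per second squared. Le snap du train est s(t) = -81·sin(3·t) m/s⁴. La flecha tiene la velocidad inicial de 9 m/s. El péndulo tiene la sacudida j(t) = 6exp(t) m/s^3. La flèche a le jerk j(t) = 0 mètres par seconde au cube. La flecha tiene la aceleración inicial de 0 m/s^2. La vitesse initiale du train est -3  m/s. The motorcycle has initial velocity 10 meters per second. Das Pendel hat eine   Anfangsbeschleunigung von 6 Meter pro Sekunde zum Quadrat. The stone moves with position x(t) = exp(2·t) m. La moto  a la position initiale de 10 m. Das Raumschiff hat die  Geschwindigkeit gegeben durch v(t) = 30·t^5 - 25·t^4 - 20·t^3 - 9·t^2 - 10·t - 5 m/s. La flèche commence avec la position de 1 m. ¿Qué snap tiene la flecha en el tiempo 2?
Para resolver esto, necesitamos tomar 1 derivada de nuestra ecuación de la sacudida j(t) = 0. La derivada de la sacudida da el snap: s(t) = 0. De la ecuación del snap s(t) = 0, sustituimos t = 2 para obtener s = 0.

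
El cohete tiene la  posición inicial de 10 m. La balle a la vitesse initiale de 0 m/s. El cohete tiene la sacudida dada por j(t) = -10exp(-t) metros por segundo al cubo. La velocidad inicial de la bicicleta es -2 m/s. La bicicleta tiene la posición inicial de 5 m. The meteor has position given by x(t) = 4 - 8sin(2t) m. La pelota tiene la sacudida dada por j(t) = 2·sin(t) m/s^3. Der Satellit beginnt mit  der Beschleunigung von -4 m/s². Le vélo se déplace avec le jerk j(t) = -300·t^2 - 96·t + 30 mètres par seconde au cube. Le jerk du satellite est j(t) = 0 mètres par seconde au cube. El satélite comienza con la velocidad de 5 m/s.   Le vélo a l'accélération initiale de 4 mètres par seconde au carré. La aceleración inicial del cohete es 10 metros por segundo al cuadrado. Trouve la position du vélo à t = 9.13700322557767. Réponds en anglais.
To find the answer, we compute 3 integrals of j(t) = -300·t^2 - 96·t + 30. Finding the antiderivative of j(t) and using a(0) = 4: a(t) = -100·t^3 - 48·t^2 + 30·t + 4. Taking ∫a(t)dt and applying v(0) = -2, we find v(t) = -25·t^4 - 16·t^3 + 15·t^2 + 4·t - 2. Finding the integral of v(t) and using x(0) = 5: x(t) = -5·t^5 - 4·t^4 + 5·t^3 + 2·t^2 - 2·t + 5. We have position x(t) = -5·t^5 - 4·t^4 + 5·t^3 + 2·t^2 - 2·t + 5. Substituting t = 9.13700322557767: x(9.13700322557767) = -342322.775193565.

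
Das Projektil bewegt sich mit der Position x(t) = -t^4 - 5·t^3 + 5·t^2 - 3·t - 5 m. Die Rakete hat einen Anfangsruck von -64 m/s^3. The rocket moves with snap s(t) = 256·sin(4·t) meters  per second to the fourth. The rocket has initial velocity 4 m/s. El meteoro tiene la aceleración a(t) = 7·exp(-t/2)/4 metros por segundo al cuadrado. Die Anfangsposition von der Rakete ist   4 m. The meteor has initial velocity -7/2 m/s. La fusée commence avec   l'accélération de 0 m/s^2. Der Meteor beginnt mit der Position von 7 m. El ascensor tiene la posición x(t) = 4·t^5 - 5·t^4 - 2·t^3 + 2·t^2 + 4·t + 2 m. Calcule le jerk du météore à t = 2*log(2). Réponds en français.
Nous devons dériver notre équation de l'accélération a(t) = 7·exp(-t/2)/4 1 fois. La dérivée de l'accélération donne le jerk: j(t) = -7·exp(-t/2)/8. De l'équation du jerk j(t) = -7·exp(-t/2)/8, nous substituons t = 2*log(2) pour obtenir j = -7/16.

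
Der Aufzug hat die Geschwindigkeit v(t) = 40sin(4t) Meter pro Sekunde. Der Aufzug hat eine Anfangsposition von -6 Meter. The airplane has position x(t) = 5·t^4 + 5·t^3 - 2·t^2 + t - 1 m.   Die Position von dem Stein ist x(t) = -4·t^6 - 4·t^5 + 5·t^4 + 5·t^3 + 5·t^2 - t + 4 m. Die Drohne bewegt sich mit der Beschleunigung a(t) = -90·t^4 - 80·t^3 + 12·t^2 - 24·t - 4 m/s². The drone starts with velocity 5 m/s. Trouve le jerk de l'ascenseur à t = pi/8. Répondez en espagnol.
Debemos derivar nuestra ecuación de la velocidad v(t) = 40·sin(4·t) 2 veces. Derivando la velocidad, obtenemos la aceleración: a(t) = 160·cos(4·t). Tomando d/dt de a(t), encontramos j(t) = -640·sin(4·t). De la ecuación de la sacudida j(t) = -640·sin(4·t), sustituimos t = pi/8 para obtener j = -640.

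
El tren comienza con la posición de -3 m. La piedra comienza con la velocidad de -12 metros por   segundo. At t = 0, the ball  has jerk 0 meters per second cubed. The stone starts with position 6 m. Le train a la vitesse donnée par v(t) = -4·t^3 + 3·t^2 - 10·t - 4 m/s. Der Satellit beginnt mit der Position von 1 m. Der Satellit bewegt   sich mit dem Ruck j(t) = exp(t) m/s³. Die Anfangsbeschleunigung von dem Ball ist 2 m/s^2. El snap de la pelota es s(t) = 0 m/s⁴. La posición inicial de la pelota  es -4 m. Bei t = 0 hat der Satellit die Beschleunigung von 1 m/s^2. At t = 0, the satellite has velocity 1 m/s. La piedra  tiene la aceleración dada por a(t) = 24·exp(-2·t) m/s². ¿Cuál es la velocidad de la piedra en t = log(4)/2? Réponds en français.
Nous devons intégrer notre équation de l'accélération a(t) = 24·exp(-2·t) 1 fois. L'intégrale de l'accélération est la vitesse. En utilisant v(0) = -12, nous obtenons v(t) = -12·exp(-2·t). Nous avons la vitesse v(t) = -12·exp(-2·t). En substituant t = log(4)/2: v(log(4)/2) = -3.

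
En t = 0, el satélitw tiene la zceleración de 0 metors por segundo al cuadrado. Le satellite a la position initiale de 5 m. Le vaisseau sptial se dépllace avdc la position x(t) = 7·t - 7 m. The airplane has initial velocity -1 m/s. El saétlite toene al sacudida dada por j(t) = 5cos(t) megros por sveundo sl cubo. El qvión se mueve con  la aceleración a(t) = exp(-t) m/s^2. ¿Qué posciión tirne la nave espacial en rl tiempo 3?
Usando x(t) = 7·t - 7 y sustituyendo t = 3, encontramos x = 14.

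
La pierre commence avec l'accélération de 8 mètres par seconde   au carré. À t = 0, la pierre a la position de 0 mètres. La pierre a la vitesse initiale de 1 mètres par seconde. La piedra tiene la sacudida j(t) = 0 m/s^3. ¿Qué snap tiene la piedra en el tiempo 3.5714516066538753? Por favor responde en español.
Partiendo de la sacudida j(t) = 0, tomamos 1 derivada. La derivada de la sacudida da el snap: s(t) = 0. Tenemos el snap s(t) = 0. Sustituyendo t = 3.5714516066538753: s(3.5714516066538753) = 0.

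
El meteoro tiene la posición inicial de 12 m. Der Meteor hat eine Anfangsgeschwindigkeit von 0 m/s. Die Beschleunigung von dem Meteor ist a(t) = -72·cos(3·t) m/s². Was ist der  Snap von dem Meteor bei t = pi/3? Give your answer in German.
Um dies zu lösen, müssen wir 2 Ableitungen unserer Gleichung für die Beschleunigung a(t) = -72·cos(3·t) nehmen. Die Ableitung von der Beschleunigung ergibt den Ruck: j(t) = 216·sin(3·t). Die Ableitung von dem Ruck ergibt den Snap: s(t) = 648·cos(3·t). Aus der Gleichung für den Snap s(t) = 648·cos(3·t), setzen wir t = pi/3 ein und erhalten s = -648.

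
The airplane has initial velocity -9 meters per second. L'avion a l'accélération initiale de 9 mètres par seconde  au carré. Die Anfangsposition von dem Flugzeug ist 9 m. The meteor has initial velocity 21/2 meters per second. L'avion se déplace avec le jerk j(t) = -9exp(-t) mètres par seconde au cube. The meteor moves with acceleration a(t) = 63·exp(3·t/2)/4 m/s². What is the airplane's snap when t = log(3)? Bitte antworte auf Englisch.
To solve this, we need to take 1 derivative of our jerk equation j(t) = -9·exp(-t). Taking d/dt of j(t), we find s(t) = 9·exp(-t). From the given snap equation s(t) = 9·exp(-t), we substitute t = log(3) to get s = 3.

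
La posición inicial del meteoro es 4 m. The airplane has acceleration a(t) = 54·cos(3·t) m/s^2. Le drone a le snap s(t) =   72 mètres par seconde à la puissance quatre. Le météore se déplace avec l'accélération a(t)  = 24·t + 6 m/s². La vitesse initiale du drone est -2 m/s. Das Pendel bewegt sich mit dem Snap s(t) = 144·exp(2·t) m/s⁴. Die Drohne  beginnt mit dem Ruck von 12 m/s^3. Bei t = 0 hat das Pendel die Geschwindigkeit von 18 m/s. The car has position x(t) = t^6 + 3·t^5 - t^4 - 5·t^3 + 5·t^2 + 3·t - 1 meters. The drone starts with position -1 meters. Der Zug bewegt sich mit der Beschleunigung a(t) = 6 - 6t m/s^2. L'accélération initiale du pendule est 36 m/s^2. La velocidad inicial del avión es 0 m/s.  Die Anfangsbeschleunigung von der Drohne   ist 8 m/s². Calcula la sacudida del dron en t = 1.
Necesitamos integrar nuestra ecuación del snap s(t) = 72 1 vez. Tomando ∫s(t)dt y aplicando j(0) = 12, encontramos j(t) = 72·t + 12. Tenemos la sacudida j(t) = 72·t + 12. Sustituyendo t = 1: j(1) = 84.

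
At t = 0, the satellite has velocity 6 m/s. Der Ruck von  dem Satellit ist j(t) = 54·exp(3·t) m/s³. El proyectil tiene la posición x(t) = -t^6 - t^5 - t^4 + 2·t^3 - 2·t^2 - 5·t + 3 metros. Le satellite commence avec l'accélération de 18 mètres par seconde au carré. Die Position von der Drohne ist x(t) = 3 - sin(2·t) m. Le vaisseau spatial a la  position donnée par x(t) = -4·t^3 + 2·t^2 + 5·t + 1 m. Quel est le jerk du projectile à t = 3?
Nous devons dériver notre équation de la position x(t) = -t^6 - t^5 - t^4 + 2·t^3 - 2·t^2 - 5·t + 3 3 fois. La dérivée de la position donne la vitesse: v(t) = -6·t^5 - 5·t^4 - 4·t^3 + 6·t^2 - 4·t - 5. En dérivant la vitesse, nous obtenons l'accélération: a(t) = -30·t^4 - 20·t^3 - 12·t^2 + 12·t - 4. En dérivant l'accélération, nous obtenons le jerk: j(t) = -120·t^3 - 60·t^2 - 24·t + 12. Nous avons le jerk j(t) = -120·t^3 - 60·t^2 - 24·t + 12. En substituant t = 3: j(3) = -3840.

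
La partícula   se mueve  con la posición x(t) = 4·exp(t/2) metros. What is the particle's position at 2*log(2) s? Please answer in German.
Wir haben die Position x(t) = 4·exp(t/2). Durch Einsetzen von t = 2*log(2): x(2*log(2)) = 8.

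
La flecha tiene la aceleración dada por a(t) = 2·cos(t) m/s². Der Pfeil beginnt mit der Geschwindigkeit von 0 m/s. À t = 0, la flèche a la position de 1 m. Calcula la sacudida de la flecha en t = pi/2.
Partiendo de la aceleración a(t) = 2·cos(t), tomamos 1 derivada. Derivando la aceleración, obtenemos la sacudida: j(t) = -2·sin(t). Tenemos la sacudida j(t) = -2·sin(t). Sustituyendo t = pi/2: j(pi/2) = -2.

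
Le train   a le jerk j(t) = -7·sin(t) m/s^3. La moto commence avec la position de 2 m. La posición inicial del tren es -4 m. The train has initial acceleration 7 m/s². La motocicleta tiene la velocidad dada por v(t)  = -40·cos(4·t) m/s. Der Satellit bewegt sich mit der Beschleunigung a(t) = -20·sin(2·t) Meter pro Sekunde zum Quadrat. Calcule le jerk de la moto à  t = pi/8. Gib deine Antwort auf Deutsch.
Wir müssen unsere Gleichung für die Geschwindigkeit v(t) = -40·cos(4·t) 2-mal ableiten. Durch Ableiten von der Geschwindigkeit erhalten wir die Beschleunigung: a(t) = 160·sin(4·t). Die Ableitung von der Beschleunigung ergibt den Ruck: j(t) = 640·cos(4·t). Aus der Gleichung für den Ruck j(t) = 640·cos(4·t), setzen wir t = pi/8 ein und erhalten j = 0.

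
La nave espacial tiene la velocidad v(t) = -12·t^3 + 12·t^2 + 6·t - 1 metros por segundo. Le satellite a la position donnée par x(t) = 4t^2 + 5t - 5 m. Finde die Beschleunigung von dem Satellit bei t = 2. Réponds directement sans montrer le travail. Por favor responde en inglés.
At t = 2, a = 8.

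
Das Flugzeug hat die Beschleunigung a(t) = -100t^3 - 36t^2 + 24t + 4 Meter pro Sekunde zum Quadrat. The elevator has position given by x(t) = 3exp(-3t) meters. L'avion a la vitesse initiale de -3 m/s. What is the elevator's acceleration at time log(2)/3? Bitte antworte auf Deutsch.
Wir müssen unsere Gleichung für die Position x(t) = 3·exp(-3·t) 2-mal ableiten. Die Ableitung von der Position ergibt die Geschwindigkeit: v(t) = -9·exp(-3·t). Die Ableitung von der Geschwindigkeit ergibt die Beschleunigung: a(t) = 27·exp(-3·t). Wir haben die Beschleunigung a(t) = 27·exp(-3·t). Durch Einsetzen von t = log(2)/3: a(log(2)/3) = 27/2.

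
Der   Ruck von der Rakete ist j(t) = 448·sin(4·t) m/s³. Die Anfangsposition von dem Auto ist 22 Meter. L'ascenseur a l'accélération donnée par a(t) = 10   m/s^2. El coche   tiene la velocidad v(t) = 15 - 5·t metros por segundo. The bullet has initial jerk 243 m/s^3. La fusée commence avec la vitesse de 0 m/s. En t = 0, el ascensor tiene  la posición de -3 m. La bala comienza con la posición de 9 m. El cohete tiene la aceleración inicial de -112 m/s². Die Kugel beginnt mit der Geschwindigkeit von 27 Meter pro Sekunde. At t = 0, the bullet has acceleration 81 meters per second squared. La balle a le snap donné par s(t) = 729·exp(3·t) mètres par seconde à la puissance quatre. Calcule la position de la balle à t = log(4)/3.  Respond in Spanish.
Para resolver esto, necesitamos tomar 4 integrales de nuestra ecuación del snap s(t) = 729·exp(3·t). Integrando el snap y usando la condición inicial j(0) = 243, obtenemos j(t) = 243·exp(3·t). Tomando ∫j(t)dt y aplicando a(0) = 81, encontramos a(t) = 81·exp(3·t). La integral de la aceleración, con v(0) = 27, da la velocidad: v(t) = 27·exp(3·t). La antiderivada de la velocidad es la posición. Usando x(0) = 9, obtenemos x(t) = 9·exp(3·t). De la ecuación de la posición x(t) = 9·exp(3·t), sustituimos t = log(4)/3 para obtener x = 36.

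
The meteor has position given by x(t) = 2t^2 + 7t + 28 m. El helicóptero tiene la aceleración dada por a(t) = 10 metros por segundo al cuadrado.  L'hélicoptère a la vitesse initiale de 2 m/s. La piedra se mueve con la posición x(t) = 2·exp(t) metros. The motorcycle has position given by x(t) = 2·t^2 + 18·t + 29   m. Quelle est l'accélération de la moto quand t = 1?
Pour résoudre ceci, nous devons prendre 2 dérivées de notre équation de la position x(t) = 2·t^2 + 18·t + 29. En dérivant la position, nous obtenons la vitesse: v(t) = 4·t + 18. La dérivée de la vitesse donne l'accélération: a(t) = 4. En utilisant a(t) = 4 et en substituant t = 1, nous trouvons a = 4.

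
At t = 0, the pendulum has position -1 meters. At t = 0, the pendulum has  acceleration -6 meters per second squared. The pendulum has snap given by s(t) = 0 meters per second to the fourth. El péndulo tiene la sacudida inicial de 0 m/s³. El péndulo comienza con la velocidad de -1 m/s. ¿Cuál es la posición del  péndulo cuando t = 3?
Para resolver esto, necesitamos tomar 4 integrales de nuestra ecuación del snap s(t) = 0. Integrando el snap y usando la condición inicial j(0) = 0, obtenemos j(t) = 0. La integral de la sacudida, con a(0) = -6, da la aceleración: a(t) = -6. Tomando ∫a(t)dt y aplicando v(0) = -1, encontramos v(t) = -6·t - 1. La antiderivada de la velocidad es la posición. Usando x(0) = -1, obtenemos x(t) = -3·t^2 - t - 1. Usando x(t) = -3·t^2 - t - 1 y sustituyendo t = 3, encontramos x = -31.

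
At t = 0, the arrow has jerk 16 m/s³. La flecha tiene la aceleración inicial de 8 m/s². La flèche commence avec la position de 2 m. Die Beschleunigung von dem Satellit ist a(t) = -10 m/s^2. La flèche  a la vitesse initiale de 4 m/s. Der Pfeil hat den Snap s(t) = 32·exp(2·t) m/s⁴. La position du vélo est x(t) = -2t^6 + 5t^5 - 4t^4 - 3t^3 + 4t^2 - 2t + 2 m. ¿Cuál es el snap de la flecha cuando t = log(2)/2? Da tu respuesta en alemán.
Aus der Gleichung für den Snap s(t) = 32·exp(2·t), setzen wir t = log(2)/2 ein und erhalten s = 64.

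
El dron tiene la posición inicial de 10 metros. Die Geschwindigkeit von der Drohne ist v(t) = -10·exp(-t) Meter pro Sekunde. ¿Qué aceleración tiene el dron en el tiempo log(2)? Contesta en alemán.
Ausgehend von der Geschwindigkeit v(t) = -10·exp(-t), nehmen wir 1 Ableitung. Mit d/dt von v(t) finden wir a(t) = 10·exp(-t). Wir haben die Beschleunigung a(t) = 10·exp(-t). Durch Einsetzen von t = log(2): a(log(2)) = 5.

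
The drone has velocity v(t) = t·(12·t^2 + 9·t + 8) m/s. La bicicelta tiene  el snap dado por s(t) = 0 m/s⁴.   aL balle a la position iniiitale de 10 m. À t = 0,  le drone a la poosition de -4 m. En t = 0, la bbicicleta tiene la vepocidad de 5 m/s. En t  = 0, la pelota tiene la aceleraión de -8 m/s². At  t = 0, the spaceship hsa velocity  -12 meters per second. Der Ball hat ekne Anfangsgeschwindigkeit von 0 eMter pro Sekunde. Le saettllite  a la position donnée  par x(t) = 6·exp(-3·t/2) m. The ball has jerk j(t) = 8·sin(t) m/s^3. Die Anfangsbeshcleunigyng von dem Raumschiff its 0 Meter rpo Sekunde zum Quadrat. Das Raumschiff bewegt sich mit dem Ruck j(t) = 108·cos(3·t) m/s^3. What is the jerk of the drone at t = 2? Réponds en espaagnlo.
Partiendo de la velocidad v(t) = t·(12·t^2 + 9·t + 8), tomamos 2 derivadas. Tomando d/dt de v(t), encontramos a(t) = 12·t^2 + t·(24·t + 9) + 9·t + 8. La derivada de la aceleración da la sacudida: j(t) = 72·t + 18. Tenemos la sacudida j(t) = 72·t + 18. Sustituyendo t = 2: j(2) = 162.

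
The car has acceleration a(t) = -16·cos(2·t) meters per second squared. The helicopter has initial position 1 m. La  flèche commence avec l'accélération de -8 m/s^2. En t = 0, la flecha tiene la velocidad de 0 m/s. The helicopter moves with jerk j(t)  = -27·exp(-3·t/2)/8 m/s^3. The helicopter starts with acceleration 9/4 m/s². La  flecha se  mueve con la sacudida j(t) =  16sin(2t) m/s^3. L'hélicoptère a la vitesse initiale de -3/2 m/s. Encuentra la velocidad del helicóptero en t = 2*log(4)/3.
Para resolver esto, necesitamos tomar 2 integrales de nuestra ecuación de la sacudida j(t) = -27·exp(-3·t/2)/8. La integral de la sacudida es la aceleración. Usando a(0) = 9/4, obtenemos a(t) = 9·exp(-3·t/2)/4. Integrando la aceleración y usando la condición inicial v(0) = -3/2, obtenemos v(t) = -3·exp(-3·t/2)/2. Usando v(t) = -3·exp(-3·t/2)/2 y sustituyendo t = 2*log(4)/3, encontramos v = -3/8.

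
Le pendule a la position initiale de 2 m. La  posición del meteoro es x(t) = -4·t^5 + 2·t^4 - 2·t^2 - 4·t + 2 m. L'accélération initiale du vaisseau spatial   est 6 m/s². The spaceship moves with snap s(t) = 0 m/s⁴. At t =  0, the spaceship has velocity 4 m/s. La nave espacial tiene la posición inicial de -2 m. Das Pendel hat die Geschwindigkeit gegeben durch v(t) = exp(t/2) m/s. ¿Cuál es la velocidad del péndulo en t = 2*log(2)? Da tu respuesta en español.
Tenemos la velocidad v(t) = exp(t/2). Sustituyendo t = 2*log(2): v(2*log(2)) = 2.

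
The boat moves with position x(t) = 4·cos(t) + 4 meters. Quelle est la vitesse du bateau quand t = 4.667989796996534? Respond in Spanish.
Debemos derivar nuestra ecuación de la posición x(t) = 4·cos(t) + 4 1 vez. Derivando la posición, obtenemos la velocidad: v(t) = -4·sin(t). De la ecuación de la velocidad v(t) = -4·sin(t), sustituimos t = 4.667989796996534 para obtener v = 3.99605807264877.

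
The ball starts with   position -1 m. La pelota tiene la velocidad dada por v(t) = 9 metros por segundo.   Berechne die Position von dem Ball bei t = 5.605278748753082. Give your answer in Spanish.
Para resolver esto, necesitamos tomar 1 antiderivada de nuestra ecuación de la velocidad v(t) = 9. Integrando la velocidad y usando la condición inicial x(0) = -1, obtenemos x(t) = 9·t - 1. De la ecuación de la posición x(t) = 9·t - 1, sustituimos t = 5.605278748753082 para obtener x = 49.4475087387777.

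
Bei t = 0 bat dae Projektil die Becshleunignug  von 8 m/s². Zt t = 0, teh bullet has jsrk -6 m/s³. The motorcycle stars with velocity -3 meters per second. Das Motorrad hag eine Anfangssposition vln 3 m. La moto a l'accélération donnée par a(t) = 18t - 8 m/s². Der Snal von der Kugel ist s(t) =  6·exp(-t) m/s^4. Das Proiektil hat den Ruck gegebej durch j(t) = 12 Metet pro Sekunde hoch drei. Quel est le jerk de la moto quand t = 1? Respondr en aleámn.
Um dies zu lösen, müssen wir 1 Ableitung unserer Gleichung für die Beschleunigung a(t) = 18·t - 8 nehmen. Durch Ableiten von der Beschleunigung erhalten wir den Ruck: j(t) = 18. Mit j(t) = 18 und Einsetzen von t = 1, finden wir j = 18.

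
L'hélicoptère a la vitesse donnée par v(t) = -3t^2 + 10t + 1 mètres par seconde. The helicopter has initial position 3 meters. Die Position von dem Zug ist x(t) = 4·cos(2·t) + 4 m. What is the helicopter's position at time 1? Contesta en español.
Partiendo de la velocidad v(t) = -3·t^2 + 10·t + 1, tomamos 1 integral. Integrando la velocidad y usando la condición inicial x(0) = 3, obtenemos x(t) = -t^3 + 5·t^2 + t + 3. De la ecuación de la posición x(t) = -t^3 + 5·t^2 + t + 3, sustituimos t = 1 para obtener x = 8.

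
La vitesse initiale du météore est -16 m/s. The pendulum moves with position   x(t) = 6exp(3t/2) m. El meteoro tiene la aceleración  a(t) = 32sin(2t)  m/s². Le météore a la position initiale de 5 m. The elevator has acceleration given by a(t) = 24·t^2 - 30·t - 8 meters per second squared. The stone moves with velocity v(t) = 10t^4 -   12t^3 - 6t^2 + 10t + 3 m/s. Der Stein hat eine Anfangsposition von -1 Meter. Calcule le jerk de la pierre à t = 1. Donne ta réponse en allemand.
Um dies zu lösen, müssen wir 2 Ableitungen unserer Gleichung für die Geschwindigkeit v(t) = 10·t^4 - 12·t^3 - 6·t^2 + 10·t + 3 nehmen. Durch Ableiten von der Geschwindigkeit erhalten wir die Beschleunigung: a(t) = 40·t^3 - 36·t^2 - 12·t + 10. Durch Ableiten von der Beschleunigung erhalten wir den Ruck: j(t) = 120·t^2 - 72·t - 12. Wir haben den Ruck j(t) = 120·t^2 - 72·t - 12. Durch Einsetzen von t = 1: j(1) = 36.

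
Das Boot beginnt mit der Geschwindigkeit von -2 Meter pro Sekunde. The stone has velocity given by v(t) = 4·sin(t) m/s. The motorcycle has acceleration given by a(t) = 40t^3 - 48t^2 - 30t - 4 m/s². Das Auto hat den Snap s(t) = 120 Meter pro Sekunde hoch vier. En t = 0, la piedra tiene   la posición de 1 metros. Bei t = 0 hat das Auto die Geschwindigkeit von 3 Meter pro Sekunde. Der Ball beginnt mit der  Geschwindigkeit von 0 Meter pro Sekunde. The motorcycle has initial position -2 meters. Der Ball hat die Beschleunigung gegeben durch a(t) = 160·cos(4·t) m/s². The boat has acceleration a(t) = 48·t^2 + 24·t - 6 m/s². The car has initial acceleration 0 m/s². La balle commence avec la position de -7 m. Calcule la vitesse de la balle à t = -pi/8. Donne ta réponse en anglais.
We must find the antiderivative of our acceleration equation a(t) = 160·cos(4·t) 1 time. Taking ∫a(t)dt and applying v(0) = 0, we find v(t) = 40·sin(4·t). We have velocity v(t) = 40·sin(4·t). Substituting t = -pi/8: v(-pi/8) = -40.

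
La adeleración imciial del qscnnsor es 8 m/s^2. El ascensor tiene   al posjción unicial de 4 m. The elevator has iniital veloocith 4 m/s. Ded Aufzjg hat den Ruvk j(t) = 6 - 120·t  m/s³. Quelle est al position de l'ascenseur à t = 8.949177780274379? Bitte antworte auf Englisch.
To solve this, we need to take 3 integrals of our jerk equation j(t) = 6 - 120·t. Integrating jerk and using the initial condition a(0) = 8, we get a(t) = -60·t^2 + 6·t + 8. Taking ∫a(t)dt and applying v(0) = 4, we find v(t) = -20·t^3 + 3·t^2 + 8·t + 4. Finding the integral of v(t) and using x(0) = 4: x(t) = -5·t^4 + t^3 + 4·t^2 + 4·t + 4. We have position x(t) = -5·t^4 + t^3 + 4·t^2 + 4·t + 4. Substituting t = 8.949177780274379: x(8.949177780274379) = -30993.3972331132.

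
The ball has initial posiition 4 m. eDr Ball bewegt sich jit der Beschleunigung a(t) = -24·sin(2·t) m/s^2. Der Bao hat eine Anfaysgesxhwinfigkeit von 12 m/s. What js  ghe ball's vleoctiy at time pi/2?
To solve this, we need to take 1 antiderivative of our acceleration equation a(t) = -24·sin(2·t). Taking ∫a(t)dt and applying v(0) = 12, we find v(t) = 12·cos(2·t). Using v(t) = 12·cos(2·t) and substituting t = pi/2, we find v = -12.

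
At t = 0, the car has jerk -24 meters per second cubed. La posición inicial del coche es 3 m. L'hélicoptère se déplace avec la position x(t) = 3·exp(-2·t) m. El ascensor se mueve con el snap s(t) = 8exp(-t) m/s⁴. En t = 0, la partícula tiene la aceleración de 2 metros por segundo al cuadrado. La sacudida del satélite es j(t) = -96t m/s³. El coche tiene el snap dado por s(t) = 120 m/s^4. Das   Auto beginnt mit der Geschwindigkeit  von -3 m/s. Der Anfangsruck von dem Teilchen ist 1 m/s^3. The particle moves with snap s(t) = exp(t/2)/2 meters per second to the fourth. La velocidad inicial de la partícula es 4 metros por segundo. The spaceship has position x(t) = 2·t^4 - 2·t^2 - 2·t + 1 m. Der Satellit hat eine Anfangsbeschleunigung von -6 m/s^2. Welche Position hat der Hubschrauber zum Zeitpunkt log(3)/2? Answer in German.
Aus der Gleichung für die Position x(t) = 3·exp(-2·t), setzen wir t = log(3)/2 ein und erhalten x = 1.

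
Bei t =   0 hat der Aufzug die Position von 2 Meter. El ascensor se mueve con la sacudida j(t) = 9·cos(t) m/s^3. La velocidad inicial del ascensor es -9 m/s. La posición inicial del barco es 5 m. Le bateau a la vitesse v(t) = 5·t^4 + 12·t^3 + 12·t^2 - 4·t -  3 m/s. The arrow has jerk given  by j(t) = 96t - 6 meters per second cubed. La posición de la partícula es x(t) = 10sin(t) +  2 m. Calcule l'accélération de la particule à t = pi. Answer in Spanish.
Debemos derivar nuestra ecuación de la posición x(t) = 10·sin(t) + 2 2 veces. La derivada de la posición da la velocidad: v(t) = 10·cos(t). Tomando d/dt de v(t), encontramos a(t) = -10·sin(t). Tenemos la aceleración a(t) = -10·sin(t). Sustituyendo t = pi: a(pi) = 0.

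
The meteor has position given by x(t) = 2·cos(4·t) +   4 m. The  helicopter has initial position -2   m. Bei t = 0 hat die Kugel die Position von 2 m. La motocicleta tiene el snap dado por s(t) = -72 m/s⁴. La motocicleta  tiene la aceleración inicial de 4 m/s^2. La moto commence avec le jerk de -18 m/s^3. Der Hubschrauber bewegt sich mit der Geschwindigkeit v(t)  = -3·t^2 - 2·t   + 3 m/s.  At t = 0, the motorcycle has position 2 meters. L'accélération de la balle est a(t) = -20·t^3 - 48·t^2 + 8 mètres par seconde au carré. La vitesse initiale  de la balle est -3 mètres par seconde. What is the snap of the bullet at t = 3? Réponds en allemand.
Wir müssen unsere Gleichung für die Beschleunigung a(t) = -20·t^3 - 48·t^2 + 8 2-mal ableiten. Die Ableitung von der Beschleunigung ergibt den Ruck: j(t) = -60·t^2 - 96·t. Mit d/dt von j(t) finden wir s(t) = -120·t - 96. Mit s(t) = -120·t - 96 und Einsetzen von t = 3, finden wir s = -456.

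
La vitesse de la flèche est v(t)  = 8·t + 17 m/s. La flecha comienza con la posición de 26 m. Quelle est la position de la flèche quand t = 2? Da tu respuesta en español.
Debemos encontrar la antiderivada de nuestra ecuación de la velocidad v(t) = 8·t + 17 1 vez. La antiderivada de la velocidad, con x(0) = 26, da la posición: x(t) = 4·t^2 + 17·t + 26. Tenemos la posición x(t) = 4·t^2 + 17·t + 26. Sustituyendo t = 2: x(2) = 76.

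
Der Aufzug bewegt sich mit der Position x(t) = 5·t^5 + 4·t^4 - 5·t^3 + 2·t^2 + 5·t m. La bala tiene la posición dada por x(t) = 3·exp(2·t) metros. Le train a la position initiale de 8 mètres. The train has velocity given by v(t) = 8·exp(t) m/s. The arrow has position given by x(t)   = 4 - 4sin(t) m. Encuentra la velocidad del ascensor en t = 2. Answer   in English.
Starting from position x(t) = 5·t^5 + 4·t^4 - 5·t^3 + 2·t^2 + 5·t, we take 1 derivative. Differentiating position, we get velocity: v(t) = 25·t^4 + 16·t^3 - 15·t^2 + 4·t + 5. From the given velocity equation v(t) = 25·t^4 + 16·t^3 - 15·t^2 + 4·t + 5, we substitute t = 2 to get v = 481.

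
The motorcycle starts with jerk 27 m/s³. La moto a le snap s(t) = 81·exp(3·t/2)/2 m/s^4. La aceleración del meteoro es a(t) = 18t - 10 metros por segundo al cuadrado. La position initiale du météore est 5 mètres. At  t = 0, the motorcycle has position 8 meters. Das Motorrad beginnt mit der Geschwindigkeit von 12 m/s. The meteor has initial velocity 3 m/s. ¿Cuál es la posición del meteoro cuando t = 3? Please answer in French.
Nous devons intégrer notre équation de l'accélération a(t) = 18·t - 10 2 fois. En intégrant l'accélération et en utilisant la condition initiale v(0) = 3, nous obtenons v(t) = 9·t^2 - 10·t + 3. En prenant ∫v(t)dt et en appliquant x(0) = 5, nous trouvons x(t) = 3·t^3 - 5·t^2 + 3·t + 5. Nous avons la position x(t) = 3·t^3 - 5·t^2 + 3·t + 5. En substituant t = 3: x(3) = 50.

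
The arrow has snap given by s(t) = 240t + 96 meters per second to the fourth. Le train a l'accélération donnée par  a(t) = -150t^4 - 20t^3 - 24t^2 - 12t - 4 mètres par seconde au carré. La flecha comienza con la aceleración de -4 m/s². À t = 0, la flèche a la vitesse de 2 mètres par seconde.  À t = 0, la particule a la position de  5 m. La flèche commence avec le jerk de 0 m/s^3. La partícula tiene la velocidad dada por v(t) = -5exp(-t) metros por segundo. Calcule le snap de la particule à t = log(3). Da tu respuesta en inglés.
We must differentiate our velocity equation v(t) = -5·exp(-t) 3 times. The derivative of velocity gives acceleration: a(t) = 5·exp(-t). Differentiating acceleration, we get jerk: j(t) = -5·exp(-t). The derivative of jerk gives snap: s(t) = 5·exp(-t). Using s(t) = 5·exp(-t) and substituting t = log(3), we find s = 5/3.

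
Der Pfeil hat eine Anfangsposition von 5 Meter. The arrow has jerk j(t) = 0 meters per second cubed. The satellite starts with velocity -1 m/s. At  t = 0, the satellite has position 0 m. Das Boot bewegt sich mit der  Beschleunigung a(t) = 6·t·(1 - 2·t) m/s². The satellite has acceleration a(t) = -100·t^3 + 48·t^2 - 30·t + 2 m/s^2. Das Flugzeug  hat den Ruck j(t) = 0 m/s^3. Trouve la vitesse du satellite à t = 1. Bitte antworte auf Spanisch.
Necesitamos integrar nuestra ecuación de la aceleración a(t) = -100·t^3 + 48·t^2 - 30·t + 2 1 vez. Integrando la aceleración y usando la condición inicial v(0) = -1, obtenemos v(t) = -25·t^4 + 16·t^3 - 15·t^2 + 2·t - 1. Tenemos la velocidad v(t) = -25·t^4 + 16·t^3 - 15·t^2 + 2·t - 1. Sustituyendo t = 1: v(1) = -23.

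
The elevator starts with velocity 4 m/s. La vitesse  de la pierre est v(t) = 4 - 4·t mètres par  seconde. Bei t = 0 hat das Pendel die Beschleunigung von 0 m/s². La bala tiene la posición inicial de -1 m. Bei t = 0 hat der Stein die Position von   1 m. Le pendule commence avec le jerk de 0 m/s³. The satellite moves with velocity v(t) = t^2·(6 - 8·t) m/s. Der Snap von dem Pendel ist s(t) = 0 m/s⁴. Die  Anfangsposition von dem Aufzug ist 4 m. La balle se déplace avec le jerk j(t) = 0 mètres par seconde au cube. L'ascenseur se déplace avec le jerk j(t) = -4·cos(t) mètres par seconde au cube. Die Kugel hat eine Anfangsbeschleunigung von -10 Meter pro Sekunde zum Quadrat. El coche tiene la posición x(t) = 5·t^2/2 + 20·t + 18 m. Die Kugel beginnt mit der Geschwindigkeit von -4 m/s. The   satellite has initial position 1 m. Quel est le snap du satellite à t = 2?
Pour résoudre ceci, nous devons prendre 3 dérivées de notre équation de la vitesse v(t) = t^2·(6 - 8·t). La dérivée de la vitesse donne l'accélération: a(t) = -8·t^2 + 2·t·(6 - 8·t). La dérivée de l'accélération donne le jerk: j(t) = 12 - 48·t. La dérivée du jerk donne le snap: s(t) = -48. En utilisant s(t) = -48 et en substituant t = 2, nous trouvons s = -48.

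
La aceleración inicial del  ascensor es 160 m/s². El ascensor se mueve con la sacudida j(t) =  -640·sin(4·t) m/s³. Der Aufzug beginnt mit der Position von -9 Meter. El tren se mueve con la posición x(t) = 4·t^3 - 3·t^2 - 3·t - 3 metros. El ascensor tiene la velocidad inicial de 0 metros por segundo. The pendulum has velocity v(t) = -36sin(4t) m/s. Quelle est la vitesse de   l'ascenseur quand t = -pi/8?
Nous devons intégrer notre équation du jerk j(t) = -640·sin(4·t) 2 fois. En prenant ∫j(t)dt et en appliquant a(0) = 160, nous trouvons a(t) = 160·cos(4·t). En intégrant l'accélération et en utilisant la condition initiale v(0) = 0, nous obtenons v(t) = 40·sin(4·t). Nous avons la vitesse v(t) = 40·sin(4·t). En substituant t = -pi/8: v(-pi/8) = -40.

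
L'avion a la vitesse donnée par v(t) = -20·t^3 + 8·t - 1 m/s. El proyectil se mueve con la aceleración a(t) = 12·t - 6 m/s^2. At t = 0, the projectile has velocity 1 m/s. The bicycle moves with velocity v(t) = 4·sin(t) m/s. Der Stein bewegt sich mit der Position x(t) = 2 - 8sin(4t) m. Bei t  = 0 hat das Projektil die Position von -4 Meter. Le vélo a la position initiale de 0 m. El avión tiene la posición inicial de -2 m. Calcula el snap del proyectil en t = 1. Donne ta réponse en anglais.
To solve this, we need to take 2 derivatives of our acceleration equation a(t) = 12·t - 6. Differentiating acceleration, we get jerk: j(t) = 12. The derivative of jerk gives snap: s(t) = 0. We have snap s(t) = 0. Substituting t = 1: s(1) = 0.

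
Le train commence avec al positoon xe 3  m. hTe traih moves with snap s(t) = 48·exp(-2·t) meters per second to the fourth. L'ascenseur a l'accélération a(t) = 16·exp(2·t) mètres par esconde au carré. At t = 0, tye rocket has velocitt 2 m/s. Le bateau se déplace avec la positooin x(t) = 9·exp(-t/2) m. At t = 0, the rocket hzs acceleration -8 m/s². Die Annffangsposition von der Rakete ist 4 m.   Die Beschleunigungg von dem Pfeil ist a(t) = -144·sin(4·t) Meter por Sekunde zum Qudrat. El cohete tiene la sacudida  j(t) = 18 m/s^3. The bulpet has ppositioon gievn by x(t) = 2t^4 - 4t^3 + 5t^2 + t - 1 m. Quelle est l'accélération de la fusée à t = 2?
Nous devons intégrer notre équation du jerk j(t) = 18 1 fois. En intégrant le jerk et en utilisant la condition initiale a(0) = -8, nous obtenons a(t) = 18·t - 8. Nous avons l'accélération a(t) = 18·t - 8. En substituant t = 2: a(2) = 28.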